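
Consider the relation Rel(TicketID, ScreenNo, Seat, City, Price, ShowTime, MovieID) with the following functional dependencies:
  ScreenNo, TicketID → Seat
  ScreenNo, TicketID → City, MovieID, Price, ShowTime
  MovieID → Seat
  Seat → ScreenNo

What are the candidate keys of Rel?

{MovieID, TicketID}, {ScreenNo, TicketID}, {Seat, TicketID}

Attributes never on any right-hand side: {TicketID} — every candidate key must contain it.
Closure of {MovieID, TicketID} is {City, MovieID, Price, ScreenNo, Seat, ShowTime, TicketID}, the whole schema; {MovieID, TicketID} is a candidate key.
Closure of {ScreenNo, TicketID} is {City, MovieID, Price, ScreenNo, Seat, ShowTime, TicketID}, the whole schema; {ScreenNo, TicketID} is a candidate key.
Closure of {Seat, TicketID} is {City, MovieID, Price, ScreenNo, Seat, ShowTime, TicketID}, the whole schema; {Seat, TicketID} is a candidate key.
These are minimal and exhaustive — every other superkey contains one of them.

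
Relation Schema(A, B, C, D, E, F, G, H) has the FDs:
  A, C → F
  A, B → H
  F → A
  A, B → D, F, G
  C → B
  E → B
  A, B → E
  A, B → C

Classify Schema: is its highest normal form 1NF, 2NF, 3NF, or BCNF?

3NF

Candidate keys: {A, B}, {A, C}, {A, E}, {B, F}, {C, F}, {E, F}. Prime attributes: {A, B, C, E, F}.
For F → A we have {F}⁺ = {A, F}; {F} is not a superkey, so BCNF fails.
Since {A} ⊆ prime attributes and every other non-superkey FD also has a prime right side, the schema is in 3NF.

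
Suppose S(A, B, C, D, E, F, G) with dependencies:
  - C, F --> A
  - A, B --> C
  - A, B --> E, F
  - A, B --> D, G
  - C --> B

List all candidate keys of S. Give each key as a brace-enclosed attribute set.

Closure of {A, B} is {A, B, C, D, E, F, G}, the whole schema; {A, B} is a candidate key.
Closure of {A, C} is {A, B, C, D, E, F, G}, the whole schema; {A, C} is a candidate key.
Closure of {C, F} is {A, B, C, D, E, F, G}, the whole schema; {C, F} is a candidate key.
These are minimal and exhaustive — every other superkey contains one of them.

{A, B}, {A, C}, {C, F}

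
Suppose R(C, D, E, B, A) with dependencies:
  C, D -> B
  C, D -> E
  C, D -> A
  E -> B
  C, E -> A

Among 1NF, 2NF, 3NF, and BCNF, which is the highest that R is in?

2NF

Candidate key: {C, D}. Prime attributes: {C, D}.
For E -> B we have {E}⁺ = {B, E}; {E} is not a superkey, so BCNF fails.
E -> B has non-prime {B} on the right and a non-superkey on the left, so 3NF fails.
No non-prime attribute depends on a proper subset of any candidate key, so 2NF holds.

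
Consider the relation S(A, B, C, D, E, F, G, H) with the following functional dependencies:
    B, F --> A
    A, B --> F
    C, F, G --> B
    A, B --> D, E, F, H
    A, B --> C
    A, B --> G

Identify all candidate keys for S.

{A, B}, {B, F}, {C, F, G}

{A, B}⁺ = {A, B, C, D, E, F, G, H}, which is every attribute, so {A, B} is a candidate key.
{B, F}⁺ = {A, B, C, D, E, F, G, H}, which is every attribute, so {B, F} is a candidate key.
{C, F, G}⁺ = {A, B, C, D, E, F, G, H}, which is every attribute, so {C, F, G} is a candidate key.
Any other superkey properly contains one of these, so there are no further candidate keys.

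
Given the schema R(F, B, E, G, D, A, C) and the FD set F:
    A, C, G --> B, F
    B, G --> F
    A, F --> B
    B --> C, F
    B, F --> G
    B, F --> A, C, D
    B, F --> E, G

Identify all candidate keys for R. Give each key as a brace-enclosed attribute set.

{A, C, G}, {A, F}, {B}

{B} is a candidate key since {B}⁺ = {A, B, C, D, E, F, G} covers every attribute.
{A, F} is a candidate key since {A, F}⁺ = {A, B, C, D, E, F, G} covers every attribute.
{A, C, G} is a candidate key since {A, C, G}⁺ = {A, B, C, D, E, F, G} covers every attribute.
These are minimal and exhaustive — every other superkey contains one of them.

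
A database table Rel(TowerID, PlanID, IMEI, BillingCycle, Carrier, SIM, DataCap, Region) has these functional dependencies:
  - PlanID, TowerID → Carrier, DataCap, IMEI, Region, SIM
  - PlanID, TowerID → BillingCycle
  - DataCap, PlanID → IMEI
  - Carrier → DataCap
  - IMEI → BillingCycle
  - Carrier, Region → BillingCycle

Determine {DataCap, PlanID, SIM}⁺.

Start with {DataCap, PlanID, SIM}.
DataCap, PlanID → IMEI applies; add {IMEI} → now {DataCap, IMEI, PlanID, SIM}.
IMEI → BillingCycle applies; add {BillingCycle} → now {BillingCycle, DataCap, IMEI, PlanID, SIM}.
No further FD applies.

{BillingCycle, DataCap, IMEI, PlanID, SIM}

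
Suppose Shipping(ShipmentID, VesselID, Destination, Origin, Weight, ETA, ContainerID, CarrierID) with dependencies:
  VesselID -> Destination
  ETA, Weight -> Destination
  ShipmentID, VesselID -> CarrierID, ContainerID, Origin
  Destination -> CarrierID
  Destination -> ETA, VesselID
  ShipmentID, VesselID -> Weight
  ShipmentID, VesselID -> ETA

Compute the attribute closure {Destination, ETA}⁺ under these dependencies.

{CarrierID, Destination, ETA, VesselID}

Start with {Destination, ETA}.
Destination -> CarrierID applies; add {CarrierID} → now {CarrierID, Destination, ETA}.
Destination -> ETA, VesselID applies; add {VesselID} → now {CarrierID, Destination, ETA, VesselID}.
No further FD applies.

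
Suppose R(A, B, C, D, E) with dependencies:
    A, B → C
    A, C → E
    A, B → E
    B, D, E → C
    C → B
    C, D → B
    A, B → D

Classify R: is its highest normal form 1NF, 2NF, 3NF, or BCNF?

Candidate keys: {A, B}, {A, C}. Prime attributes: {A, B, C}.
For B, D, E → C we have {B, D, E}⁺ = {B, C, D, E}; {B, D, E} is not a superkey, so BCNF fails.
Since {C} ⊆ prime attributes and every other non-superkey FD also has a prime right side, the schema is in 3NF.

3NF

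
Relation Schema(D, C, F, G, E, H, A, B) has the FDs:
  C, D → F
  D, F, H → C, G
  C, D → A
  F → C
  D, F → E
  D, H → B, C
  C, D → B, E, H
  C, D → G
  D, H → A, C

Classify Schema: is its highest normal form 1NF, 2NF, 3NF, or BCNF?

Candidate keys: {C, D}, {D, F}, {D, H}. Prime attributes: {C, D, F, H}.
F → C breaks BCNF: {F}⁺ = {C, F}, so {F} is not a superkey.
Since {C} ⊆ prime attributes and every other non-superkey FD also has a prime right side, the schema is in 3NF.

3NF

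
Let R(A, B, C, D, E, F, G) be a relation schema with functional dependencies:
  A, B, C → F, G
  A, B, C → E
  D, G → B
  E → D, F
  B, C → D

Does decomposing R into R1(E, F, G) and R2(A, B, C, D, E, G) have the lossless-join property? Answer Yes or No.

Yes

The shared attributes are {E, G} and {E, G}⁺ = {B, D, E, F, G}.
R1 is contained in that closure, so R1 ∩ R2 → R1 holds and the join is lossless.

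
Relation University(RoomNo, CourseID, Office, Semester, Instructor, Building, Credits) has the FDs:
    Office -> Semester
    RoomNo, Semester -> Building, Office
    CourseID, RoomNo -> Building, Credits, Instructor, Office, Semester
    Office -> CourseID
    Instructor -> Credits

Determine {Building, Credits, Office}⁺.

Start with {Building, Credits, Office}.
Office -> Semester applies; add {Semester} → now {Building, Credits, Office, Semester}.
Office -> CourseID applies; add {CourseID} → now {Building, CourseID, Credits, Office, Semester}.
No further FD applies.

{Building, CourseID, Credits, Office, Semester}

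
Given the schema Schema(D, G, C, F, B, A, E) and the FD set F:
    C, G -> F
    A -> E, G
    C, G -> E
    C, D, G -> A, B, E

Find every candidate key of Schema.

{A, C, D}, {C, D, G}

{C, D} never appear on the right of any FD, so every key must include all of them.
{A, C, D}⁺ = {A, B, C, D, E, F, G} — all of the relation — so {A, C, D} is a candidate key.
{C, D, G}⁺ = {A, B, C, D, E, F, G} — all of the relation — so {C, D, G} is a candidate key.
No proper subset of any of these is a key, and no other minimal superkey exists.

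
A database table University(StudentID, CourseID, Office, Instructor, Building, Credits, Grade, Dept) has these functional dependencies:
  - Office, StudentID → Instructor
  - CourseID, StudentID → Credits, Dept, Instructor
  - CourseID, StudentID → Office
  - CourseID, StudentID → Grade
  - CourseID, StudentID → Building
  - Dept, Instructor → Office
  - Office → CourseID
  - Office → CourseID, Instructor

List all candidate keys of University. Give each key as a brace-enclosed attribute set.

{CourseID, StudentID}, {Dept, Instructor, StudentID}, {Office, StudentID}

No FD produces {StudentID}, so it must be in every candidate key.
{CourseID, StudentID} is a candidate key since {CourseID, StudentID}⁺ = {Building, CourseID, Credits, Dept, Grade, Instructor, Office, StudentID} covers every attribute.
{Office, StudentID} is a candidate key since {Office, StudentID}⁺ = {Building, CourseID, Credits, Dept, Grade, Instructor, Office, StudentID} covers every attribute.
{Dept, Instructor, StudentID} is a candidate key since {Dept, Instructor, StudentID}⁺ = {Building, CourseID, Credits, Dept, Grade, Instructor, Office, StudentID} covers every attribute.
These are minimal and exhaustive — every other superkey contains one of them.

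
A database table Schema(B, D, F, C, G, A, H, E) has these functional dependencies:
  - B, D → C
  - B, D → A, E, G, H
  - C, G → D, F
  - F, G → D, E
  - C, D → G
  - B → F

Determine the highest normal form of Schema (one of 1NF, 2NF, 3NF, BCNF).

1NF

Candidate keys: {B, D}, {B, G}. Prime attributes: {B, D, G}.
C, G → D, F breaks BCNF: {C, G}⁺ = {C, D, E, F, G}, so {C, G} is not a superkey.
Because {F} is non-prime and the left side of C, G → D, F is not a superkey, the relation is not in 3NF.
{B} is a proper subset of the key {B, D}, and {B}⁺ contains the non-prime attribute {F} — a partial dependency, so 2NF is violated.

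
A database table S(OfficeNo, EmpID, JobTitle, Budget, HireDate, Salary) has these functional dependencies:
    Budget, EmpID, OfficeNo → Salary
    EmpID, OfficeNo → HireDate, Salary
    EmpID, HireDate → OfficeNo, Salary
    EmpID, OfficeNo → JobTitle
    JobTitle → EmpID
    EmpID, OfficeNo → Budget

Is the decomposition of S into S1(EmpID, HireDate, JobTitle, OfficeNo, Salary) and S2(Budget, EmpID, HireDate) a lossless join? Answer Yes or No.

Common attributes: {EmpID, HireDate}; their closure is {Budget, EmpID, HireDate, JobTitle, OfficeNo, Salary}.
Since S1 ⊆ {Budget, EmpID, HireDate, JobTitle, OfficeNo, Salary}, the intersection is a superkey of S1; the decomposition is lossless.

Yes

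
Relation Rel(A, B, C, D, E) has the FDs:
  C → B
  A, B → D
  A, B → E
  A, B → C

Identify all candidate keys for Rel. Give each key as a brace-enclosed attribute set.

No FD produces {A}, so it must be in every candidate key.
{A, B} is a candidate key since {A, B}⁺ = {A, B, C, D, E} covers every attribute.
{A, C} is a candidate key since {A, C}⁺ = {A, B, C, D, E} covers every attribute.
These are minimal and exhaustive — every other superkey contains one of them.

{A, B}, {A, C}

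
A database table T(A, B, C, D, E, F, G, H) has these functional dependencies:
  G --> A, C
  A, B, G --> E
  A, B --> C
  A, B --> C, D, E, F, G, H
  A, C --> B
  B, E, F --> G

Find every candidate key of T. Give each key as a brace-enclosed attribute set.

{G} is a candidate key since {G}⁺ = {A, B, C, D, E, F, G, H} covers every attribute.
{A, B} is a candidate key since {A, B}⁺ = {A, B, C, D, E, F, G, H} covers every attribute.
{A, C} is a candidate key since {A, C}⁺ = {A, B, C, D, E, F, G, H} covers every attribute.
{B, E, F} is a candidate key since {B, E, F}⁺ = {A, B, C, D, E, F, G, H} covers every attribute.
Any other superkey properly contains one of these, so there are no further candidate keys.

{A, B}, {A, C}, {B, E, F}, {G}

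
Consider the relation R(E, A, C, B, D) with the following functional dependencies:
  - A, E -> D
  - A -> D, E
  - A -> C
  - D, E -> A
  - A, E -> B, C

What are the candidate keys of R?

{A}⁺ = {A, B, C, D, E}, which is every attribute, so {A} is a candidate key.
{D, E}⁺ = {A, B, C, D, E}, which is every attribute, so {D, E} is a candidate key.
No proper subset of any of these is a key, and no other minimal superkey exists.

{A}, {D, E}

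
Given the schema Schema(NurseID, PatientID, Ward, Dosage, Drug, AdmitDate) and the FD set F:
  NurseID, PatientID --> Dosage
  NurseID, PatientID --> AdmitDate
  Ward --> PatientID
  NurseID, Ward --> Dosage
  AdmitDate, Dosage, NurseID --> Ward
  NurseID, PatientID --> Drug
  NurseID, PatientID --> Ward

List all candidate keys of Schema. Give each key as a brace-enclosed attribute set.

{AdmitDate, Dosage, NurseID}, {NurseID, PatientID}, {NurseID, Ward}

No FD produces {NurseID}, so it must be in every candidate key.
Closure of {NurseID, PatientID} is {AdmitDate, Dosage, Drug, NurseID, PatientID, Ward}, the whole schema; {NurseID, PatientID} is a candidate key.
Closure of {NurseID, Ward} is {AdmitDate, Dosage, Drug, NurseID, PatientID, Ward}, the whole schema; {NurseID, Ward} is a candidate key.
Closure of {AdmitDate, Dosage, NurseID} is {AdmitDate, Dosage, Drug, NurseID, PatientID, Ward}, the whole schema; {AdmitDate, Dosage, NurseID} is a candidate key.
Any other superkey properly contains one of these, so there are no further candidate keys.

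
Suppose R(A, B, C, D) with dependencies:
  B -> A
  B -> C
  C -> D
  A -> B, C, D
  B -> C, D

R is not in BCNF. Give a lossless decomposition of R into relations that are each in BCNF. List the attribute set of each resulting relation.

{A, B, C}; {C, D}

Candidate keys of the original relation: {A}, {B}.
Within {A, B, C, D}: {C}⁺ ∩ {A, B, C, D} = {C, D}, not the whole set, so C -> D violates BCNF; decompose into {C, D} and {A, B, C}.
{C, D} is in BCNF.
{A, B, C} is in BCNF.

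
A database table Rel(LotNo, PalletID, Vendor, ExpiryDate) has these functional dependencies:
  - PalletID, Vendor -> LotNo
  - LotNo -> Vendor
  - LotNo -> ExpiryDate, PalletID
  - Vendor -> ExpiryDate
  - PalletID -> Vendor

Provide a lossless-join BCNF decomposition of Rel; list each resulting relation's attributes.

Candidate keys of the original relation: {LotNo}, {PalletID}.
In {ExpiryDate, LotNo, PalletID, Vendor}, {Vendor} is not a superkey ({Vendor}⁺ restricted to this set is {ExpiryDate, Vendor}), so split on Vendor -> ExpiryDate into {ExpiryDate, Vendor} and {LotNo, PalletID, Vendor}.
{ExpiryDate, Vendor}: every determinant is a superkey — BCNF.
{LotNo, PalletID, Vendor}: every determinant is a superkey — BCNF.

{ExpiryDate, Vendor}; {LotNo, PalletID, Vendor}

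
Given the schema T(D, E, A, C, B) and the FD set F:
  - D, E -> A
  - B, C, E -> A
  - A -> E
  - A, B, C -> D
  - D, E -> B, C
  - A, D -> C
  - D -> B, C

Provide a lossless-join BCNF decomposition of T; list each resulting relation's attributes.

{A, D}; {A, E}; {B, C, D}

Candidate keys of the original relation: {A, B, C}, {A, D}, {B, C, E}, {D, E}.
In {A, B, C, D, E}, {A} is not a superkey ({A}⁺ restricted to this set is {A, E}), so split on A -> E into {A, E} and {A, B, C, D}.
{A, E} has no BCNF violation.
In {A, B, C, D}, {D} is not a superkey ({D}⁺ restricted to this set is {B, C, D}), so split on D -> B, C into {B, C, D} and {A, D}.
{B, C, D} has no BCNF violation.
{A, D} has no BCNF violation.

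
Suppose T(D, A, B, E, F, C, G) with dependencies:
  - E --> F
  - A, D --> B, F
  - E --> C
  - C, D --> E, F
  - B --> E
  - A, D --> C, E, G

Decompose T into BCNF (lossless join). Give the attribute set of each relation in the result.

Candidate key of the original relation: {A, D}.
Within {A, B, C, D, E, F, G}: {E}⁺ ∩ {A, B, C, D, E, F, G} = {C, E, F}, not the whole set, so E --> C, F violates BCNF; decompose into {C, E, F} and {A, B, D, E, G}.
{C, E, F}: every determinant is a superkey — BCNF.
Within {A, B, D, E, G}: {B}⁺ ∩ {A, B, D, E, G} = {B, E}, not the whole set, so B --> E violates BCNF; decompose into {B, E} and {A, B, D, G}.
{B, E}: every determinant is a superkey — BCNF.
{A, B, D, G}: every determinant is a superkey — BCNF.

{A, B, D, G}; {B, E}; {C, E, F}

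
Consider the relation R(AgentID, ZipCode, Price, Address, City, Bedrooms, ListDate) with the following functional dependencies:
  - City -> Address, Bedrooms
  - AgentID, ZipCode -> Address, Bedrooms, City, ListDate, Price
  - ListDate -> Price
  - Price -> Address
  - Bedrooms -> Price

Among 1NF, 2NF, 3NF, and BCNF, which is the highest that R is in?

Candidate key: {AgentID, ZipCode}. Prime attributes: {AgentID, ZipCode}.
City -> Address, Bedrooms: {City}⁺ = {Address, Bedrooms, City, Price}, which is not all of the attributes, so the left side is not a superkey — BCNF is violated.
Because {Address, Bedrooms} are non-prime and the left side of City -> Address, Bedrooms is not a superkey, the relation is not in 3NF.
No non-prime attribute depends on a proper subset of any candidate key, so 2NF holds.

2NF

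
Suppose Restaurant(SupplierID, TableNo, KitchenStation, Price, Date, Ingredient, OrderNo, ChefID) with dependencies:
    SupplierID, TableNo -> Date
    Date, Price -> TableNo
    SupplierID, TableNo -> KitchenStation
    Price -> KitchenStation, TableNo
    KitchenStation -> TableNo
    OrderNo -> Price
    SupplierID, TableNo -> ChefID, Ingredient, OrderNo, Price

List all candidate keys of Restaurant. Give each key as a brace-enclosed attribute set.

Attributes never on any right-hand side: {SupplierID} — every candidate key must contain it.
{KitchenStation, SupplierID}⁺ = {ChefID, Date, Ingredient, KitchenStation, OrderNo, Price, SupplierID, TableNo}, which is every attribute, so {KitchenStation, SupplierID} is a candidate key.
{OrderNo, SupplierID}⁺ = {ChefID, Date, Ingredient, KitchenStation, OrderNo, Price, SupplierID, TableNo}, which is every attribute, so {OrderNo, SupplierID} is a candidate key.
{Price, SupplierID}⁺ = {ChefID, Date, Ingredient, KitchenStation, OrderNo, Price, SupplierID, TableNo}, which is every attribute, so {Price, SupplierID} is a candidate key.
{SupplierID, TableNo}⁺ = {ChefID, Date, Ingredient, KitchenStation, OrderNo, Price, SupplierID, TableNo}, which is every attribute, so {SupplierID, TableNo} is a candidate key.
These are minimal and exhaustive — every other superkey contains one of them.

{KitchenStation, SupplierID}, {OrderNo, SupplierID}, {Price, SupplierID}, {SupplierID, TableNo}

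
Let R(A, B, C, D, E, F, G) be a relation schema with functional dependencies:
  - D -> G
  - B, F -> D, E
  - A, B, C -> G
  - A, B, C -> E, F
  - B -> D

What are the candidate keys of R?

No FD produces {A, B, C}, so they must be in every candidate key.
{A, B, C} is a candidate key since {A, B, C}⁺ = {A, B, C, D, E, F, G} covers every attribute.
No other minimal set has full closure, so this is the only candidate key.

{A, B, C}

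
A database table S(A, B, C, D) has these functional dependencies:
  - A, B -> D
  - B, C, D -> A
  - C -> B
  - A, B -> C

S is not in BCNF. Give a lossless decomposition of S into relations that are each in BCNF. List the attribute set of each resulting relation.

Candidate keys of the original relation: {A, B}, {A, C}, {C, D}.
Within {A, B, C, D}: {C}⁺ ∩ {A, B, C, D} = {B, C}, not the whole set, so C -> B violates BCNF; decompose into {B, C} and {A, C, D}.
{B, C} is in BCNF.
{A, C, D} is in BCNF.

{A, C, D}; {B, C}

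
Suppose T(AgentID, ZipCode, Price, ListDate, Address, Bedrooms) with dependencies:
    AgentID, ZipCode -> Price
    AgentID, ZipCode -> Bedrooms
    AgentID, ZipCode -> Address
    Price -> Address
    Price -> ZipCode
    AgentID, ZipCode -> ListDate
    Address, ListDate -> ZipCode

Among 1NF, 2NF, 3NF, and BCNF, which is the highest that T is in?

Candidate keys: {Address, AgentID, ListDate}, {AgentID, Price}, {AgentID, ZipCode}. Prime attributes: {Address, AgentID, ListDate, Price, ZipCode}.
Price -> Address breaks BCNF: {Price}⁺ = {Address, Price, ZipCode}, so {Price} is not a superkey.
Since {Address} ⊆ prime attributes and every other non-superkey FD also has a prime right side, the schema is in 3NF.

3NF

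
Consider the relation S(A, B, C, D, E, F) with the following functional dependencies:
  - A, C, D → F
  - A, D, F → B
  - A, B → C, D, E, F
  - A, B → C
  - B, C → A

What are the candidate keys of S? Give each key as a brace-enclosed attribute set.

{A, B}, {A, C, D}, {A, D, F}, {B, C}

{A, B} is a candidate key since {A, B}⁺ = {A, B, C, D, E, F} covers every attribute.
{B, C} is a candidate key since {B, C}⁺ = {A, B, C, D, E, F} covers every attribute.
{A, C, D} is a candidate key since {A, C, D}⁺ = {A, B, C, D, E, F} covers every attribute.
{A, D, F} is a candidate key since {A, D, F}⁺ = {A, B, C, D, E, F} covers every attribute.
No proper subset of any of these is a key, and no other minimal superkey exists.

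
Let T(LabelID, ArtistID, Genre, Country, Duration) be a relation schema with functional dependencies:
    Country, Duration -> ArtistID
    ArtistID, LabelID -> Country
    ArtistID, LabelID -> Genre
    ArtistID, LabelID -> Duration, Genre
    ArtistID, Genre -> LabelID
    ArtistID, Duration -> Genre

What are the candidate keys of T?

{ArtistID, Duration} is a candidate key since {ArtistID, Duration}⁺ = {ArtistID, Country, Duration, Genre, LabelID} covers every attribute.
{ArtistID, Genre} is a candidate key since {ArtistID, Genre}⁺ = {ArtistID, Country, Duration, Genre, LabelID} covers every attribute.
{ArtistID, LabelID} is a candidate key since {ArtistID, LabelID}⁺ = {ArtistID, Country, Duration, Genre, LabelID} covers every attribute.
{Country, Duration} is a candidate key since {Country, Duration}⁺ = {ArtistID, Country, Duration, Genre, LabelID} covers every attribute.
Any other superkey properly contains one of these, so there are no further candidate keys.

{ArtistID, Duration}, {ArtistID, Genre}, {ArtistID, LabelID}, {Country, Duration}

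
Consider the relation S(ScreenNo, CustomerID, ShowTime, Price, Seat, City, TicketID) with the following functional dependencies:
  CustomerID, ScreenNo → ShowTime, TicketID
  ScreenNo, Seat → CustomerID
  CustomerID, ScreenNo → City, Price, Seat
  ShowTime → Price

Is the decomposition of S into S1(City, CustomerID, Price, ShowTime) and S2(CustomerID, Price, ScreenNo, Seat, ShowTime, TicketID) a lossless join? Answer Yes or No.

No

S1 ∩ S2 = {CustomerID, Price, ShowTime}; its closure under F is {CustomerID, Price, ShowTime}.
S1 ⊄ {CustomerID, Price, ShowTime} and S2 ⊄ {CustomerID, Price, ShowTime}, so the split is lossy.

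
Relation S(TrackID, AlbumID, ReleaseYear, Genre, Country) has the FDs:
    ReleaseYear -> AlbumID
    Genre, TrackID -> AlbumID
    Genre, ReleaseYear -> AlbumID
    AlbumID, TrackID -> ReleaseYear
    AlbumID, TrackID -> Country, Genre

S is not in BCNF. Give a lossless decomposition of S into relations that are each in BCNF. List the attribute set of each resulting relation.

{AlbumID, ReleaseYear}; {Country, Genre, ReleaseYear, TrackID}

Candidate keys of the original relation: {AlbumID, TrackID}, {Genre, TrackID}, {ReleaseYear, TrackID}.
Within {AlbumID, Country, Genre, ReleaseYear, TrackID}: {ReleaseYear}⁺ ∩ {AlbumID, Country, Genre, ReleaseYear, TrackID} = {AlbumID, ReleaseYear}, not the whole set, so ReleaseYear -> AlbumID violates BCNF; decompose into {AlbumID, ReleaseYear} and {Country, Genre, ReleaseYear, TrackID}.
{AlbumID, ReleaseYear} is in BCNF.
{Country, Genre, ReleaseYear, TrackID} is in BCNF.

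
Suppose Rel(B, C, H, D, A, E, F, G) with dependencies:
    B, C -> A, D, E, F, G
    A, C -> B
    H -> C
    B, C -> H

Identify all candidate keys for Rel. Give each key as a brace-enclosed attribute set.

{A, C}⁺ = {A, B, C, D, E, F, G, H} — all of the relation — so {A, C} is a candidate key.
{A, H}⁺ = {A, B, C, D, E, F, G, H} — all of the relation — so {A, H} is a candidate key.
{B, C}⁺ = {A, B, C, D, E, F, G, H} — all of the relation — so {B, C} is a candidate key.
{B, H}⁺ = {A, B, C, D, E, F, G, H} — all of the relation — so {B, H} is a candidate key.
No proper subset of any of these is a key, and no other minimal superkey exists.

{A, C}, {A, H}, {B, C}, {B, H}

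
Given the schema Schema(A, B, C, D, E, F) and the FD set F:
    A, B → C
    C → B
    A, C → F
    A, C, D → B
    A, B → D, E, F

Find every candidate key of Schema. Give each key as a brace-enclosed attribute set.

{A, B}, {A, C}

Attributes never on any right-hand side: {A} — every candidate key must contain it.
{A, B}⁺ = {A, B, C, D, E, F} — all of the relation — so {A, B} is a candidate key.
{A, C}⁺ = {A, B, C, D, E, F} — all of the relation — so {A, C} is a candidate key.
No proper subset of any of these is a key, and no other minimal superkey exists.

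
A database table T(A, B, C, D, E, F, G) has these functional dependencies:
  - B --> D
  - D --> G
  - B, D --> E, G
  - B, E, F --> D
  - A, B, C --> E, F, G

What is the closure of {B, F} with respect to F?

Start with {B, F}.
B --> D applies; add {D} → now {B, D, F}.
D --> G applies; add {G} → now {B, D, F, G}.
B, D --> E, G applies; add {E} → now {B, D, E, F, G}.
No further FD applies.

{B, D, E, F, G}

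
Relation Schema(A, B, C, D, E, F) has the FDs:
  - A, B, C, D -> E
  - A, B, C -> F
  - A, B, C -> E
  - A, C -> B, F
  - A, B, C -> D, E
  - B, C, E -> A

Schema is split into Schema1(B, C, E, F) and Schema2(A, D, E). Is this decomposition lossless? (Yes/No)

Common attributes: {E}; their closure is {E}.
Schema1 ⊄ {E} and Schema2 ⊄ {E}, so the split is lossy.

No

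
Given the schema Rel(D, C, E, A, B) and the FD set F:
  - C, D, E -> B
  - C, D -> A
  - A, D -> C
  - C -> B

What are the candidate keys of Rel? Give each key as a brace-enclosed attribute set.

No FD produces {D, E}, so they must be in every candidate key.
{A, D, E}⁺ = {A, B, C, D, E} — all of the relation — so {A, D, E} is a candidate key.
{C, D, E}⁺ = {A, B, C, D, E} — all of the relation — so {C, D, E} is a candidate key.
Any other superkey properly contains one of these, so there are no further candidate keys.

{A, D, E}, {C, D, E}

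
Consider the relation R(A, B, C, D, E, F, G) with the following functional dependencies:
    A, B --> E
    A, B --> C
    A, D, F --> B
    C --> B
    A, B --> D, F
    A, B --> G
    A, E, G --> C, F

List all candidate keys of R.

{A, B}, {A, C}, {A, D, F}, {A, E, G}

No FD produces {A}, so it must be in every candidate key.
{A, B} is a candidate key since {A, B}⁺ = {A, B, C, D, E, F, G} covers every attribute.
{A, C} is a candidate key since {A, C}⁺ = {A, B, C, D, E, F, G} covers every attribute.
{A, D, F} is a candidate key since {A, D, F}⁺ = {A, B, C, D, E, F, G} covers every attribute.
{A, E, G} is a candidate key since {A, E, G}⁺ = {A, B, C, D, E, F, G} covers every attribute.
No proper subset of any of these is a key, and no other minimal superkey exists.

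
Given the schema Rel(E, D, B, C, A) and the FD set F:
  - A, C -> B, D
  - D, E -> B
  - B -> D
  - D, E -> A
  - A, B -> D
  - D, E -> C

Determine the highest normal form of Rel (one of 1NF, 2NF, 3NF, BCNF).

Candidate keys: {A, C, E}, {B, E}, {D, E}. Prime attributes: {A, B, C, D, E}.
For A, C -> B, D we have {A, C}⁺ = {A, B, C, D}; {A, C} is not a superkey, so BCNF fails.
Since {B, D} ⊆ prime attributes and every other non-superkey FD also has a prime right side, the schema is in 3NF.

3NF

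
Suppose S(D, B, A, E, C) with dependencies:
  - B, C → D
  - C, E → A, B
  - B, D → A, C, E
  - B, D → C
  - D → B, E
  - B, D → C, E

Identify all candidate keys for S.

Closure of {D} is {A, B, C, D, E}, the whole schema; {D} is a candidate key.
Closure of {B, C} is {A, B, C, D, E}, the whole schema; {B, C} is a candidate key.
Closure of {C, E} is {A, B, C, D, E}, the whole schema; {C, E} is a candidate key.
Any other superkey properly contains one of these, so there are no further candidate keys.

{B, C}, {C, E}, {D}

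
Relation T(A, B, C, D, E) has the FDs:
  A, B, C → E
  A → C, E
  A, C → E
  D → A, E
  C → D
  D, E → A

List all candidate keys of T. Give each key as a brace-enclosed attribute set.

{A, B}, {B, C}, {B, D}

Attributes never on any right-hand side: {B} — every candidate key must contain it.
Closure of {A, B} is {A, B, C, D, E}, the whole schema; {A, B} is a candidate key.
Closure of {B, C} is {A, B, C, D, E}, the whole schema; {B, C} is a candidate key.
Closure of {B, D} is {A, B, C, D, E}, the whole schema; {B, D} is a candidate key.
These are minimal and exhaustive — every other superkey contains one of them.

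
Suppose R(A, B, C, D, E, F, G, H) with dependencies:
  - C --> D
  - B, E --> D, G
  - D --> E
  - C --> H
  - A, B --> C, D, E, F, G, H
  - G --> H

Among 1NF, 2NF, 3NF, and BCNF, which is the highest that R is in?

2NF

Candidate key: {A, B}. Prime attributes: {A, B}.
C --> D: {C}⁺ = {C, D, E, H}, which is not all of the attributes, so the left side is not a superkey — BCNF is violated.
C --> D has non-prime {D} on the right and a non-superkey on the left, so 3NF fails.
No proper subset of a key has a non-prime attribute in its closure, so there is no partial dependency; 2NF holds.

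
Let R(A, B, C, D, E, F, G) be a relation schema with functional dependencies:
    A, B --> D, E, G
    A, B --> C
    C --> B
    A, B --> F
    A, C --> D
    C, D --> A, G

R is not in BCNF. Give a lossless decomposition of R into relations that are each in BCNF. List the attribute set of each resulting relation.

{A, C, D, E, F, G}; {B, C}

Candidate keys of the original relation: {A, B}, {A, C}, {C, D}.
{A, B, C, D, E, F, G}: {C} determines {B, C} here but is not a superkey — split on C --> B, giving {B, C} and {A, C, D, E, F, G}.
{B, C}: every determinant is a superkey — BCNF.
{A, C, D, E, F, G}: every determinant is a superkey — BCNF.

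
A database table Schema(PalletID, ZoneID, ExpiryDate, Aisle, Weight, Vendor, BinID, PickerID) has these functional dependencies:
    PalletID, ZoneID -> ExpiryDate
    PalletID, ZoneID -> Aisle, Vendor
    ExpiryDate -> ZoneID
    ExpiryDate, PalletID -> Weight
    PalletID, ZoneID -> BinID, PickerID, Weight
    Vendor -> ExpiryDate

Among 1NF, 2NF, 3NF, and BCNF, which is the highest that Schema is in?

Candidate keys: {ExpiryDate, PalletID}, {PalletID, Vendor}, {PalletID, ZoneID}. Prime attributes: {ExpiryDate, PalletID, Vendor, ZoneID}.
For ExpiryDate -> ZoneID we have {ExpiryDate}⁺ = {ExpiryDate, ZoneID}; {ExpiryDate} is not a superkey, so BCNF fails.
Its right-hand attributes {ZoneID} are all prime, as are those of every other non-superkey FD — the relation is in 3NF.

3NF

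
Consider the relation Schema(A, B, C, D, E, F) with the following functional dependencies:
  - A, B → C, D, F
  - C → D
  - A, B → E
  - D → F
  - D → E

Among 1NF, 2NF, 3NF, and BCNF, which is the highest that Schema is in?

Candidate key: {A, B}. Prime attributes: {A, B}.
C → D: {C}⁺ = {C, D, E, F}, which is not all of the attributes, so the left side is not a superkey — BCNF is violated.
Because {D} is non-prime and the left side of C → D is not a superkey, the relation is not in 3NF.
No non-prime attribute depends on a proper subset of any candidate key, so 2NF holds.

2NF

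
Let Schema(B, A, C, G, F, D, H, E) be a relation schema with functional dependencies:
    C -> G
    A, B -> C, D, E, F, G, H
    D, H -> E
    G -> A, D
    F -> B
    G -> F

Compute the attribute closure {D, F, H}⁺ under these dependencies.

{B, D, E, F, H}

Start with {D, F, H}.
D, H -> E applies; add {E} → now {D, E, F, H}.
F -> B applies; add {B} → now {B, D, E, F, H}.
No further FD applies.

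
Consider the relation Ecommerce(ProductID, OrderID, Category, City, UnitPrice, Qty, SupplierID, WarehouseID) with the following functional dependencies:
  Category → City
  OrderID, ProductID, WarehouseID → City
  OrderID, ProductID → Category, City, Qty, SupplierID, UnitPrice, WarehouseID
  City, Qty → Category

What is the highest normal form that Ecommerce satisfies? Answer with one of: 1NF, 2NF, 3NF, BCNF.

Candidate key: {OrderID, ProductID}. Prime attributes: {OrderID, ProductID}.
For Category → City we have {Category}⁺ = {Category, City}; {Category} is not a superkey, so BCNF fails.
Category → City has non-prime {City} on the right and a non-superkey on the left, so 3NF fails.
No proper subset of a key has a non-prime attribute in its closure, so there is no partial dependency; 2NF holds.

2NF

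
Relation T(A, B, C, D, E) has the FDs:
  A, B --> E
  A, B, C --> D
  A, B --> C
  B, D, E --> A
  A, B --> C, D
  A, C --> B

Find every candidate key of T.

{A, B}, {A, C}, {B, D, E}

{A, B} is a candidate key since {A, B}⁺ = {A, B, C, D, E} covers every attribute.
{A, C} is a candidate key since {A, C}⁺ = {A, B, C, D, E} covers every attribute.
{B, D, E} is a candidate key since {B, D, E}⁺ = {A, B, C, D, E} covers every attribute.
No proper subset of any of these is a key, and no other minimal superkey exists.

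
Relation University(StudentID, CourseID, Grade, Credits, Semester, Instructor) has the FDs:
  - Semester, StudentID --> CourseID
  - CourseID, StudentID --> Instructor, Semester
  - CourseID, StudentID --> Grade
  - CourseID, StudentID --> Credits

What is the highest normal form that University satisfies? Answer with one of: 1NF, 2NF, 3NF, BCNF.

Candidate keys: {CourseID, StudentID}, {Semester, StudentID}. Prime attributes: {CourseID, Semester, StudentID}.
Each dependency's left side is a superkey — BCNF holds.

BCNF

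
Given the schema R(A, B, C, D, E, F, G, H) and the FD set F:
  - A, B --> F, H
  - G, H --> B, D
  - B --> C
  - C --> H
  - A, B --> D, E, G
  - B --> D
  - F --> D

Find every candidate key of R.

{A, B}, {A, C, G}, {A, G, H}

{A} never appears on the right of any FD, so every key must include it.
Closure of {A, B} is {A, B, C, D, E, F, G, H}, the whole schema; {A, B} is a candidate key.
Closure of {A, C, G} is {A, B, C, D, E, F, G, H}, the whole schema; {A, C, G} is a candidate key.
Closure of {A, G, H} is {A, B, C, D, E, F, G, H}, the whole schema; {A, G, H} is a candidate key.
No proper subset of any of these is a key, and no other minimal superkey exists.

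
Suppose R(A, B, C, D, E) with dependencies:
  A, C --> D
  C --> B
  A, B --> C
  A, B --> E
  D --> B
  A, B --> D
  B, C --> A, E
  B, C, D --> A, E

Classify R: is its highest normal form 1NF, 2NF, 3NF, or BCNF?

Candidate keys: {A, B}, {A, D}, {C}. Prime attributes: {A, B, C, D}.
D --> B breaks BCNF: {D}⁺ = {B, D}, so {D} is not a superkey.
Its right-hand attributes {B} are all prime, as are those of every other non-superkey FD — the relation is in 3NF.

3NF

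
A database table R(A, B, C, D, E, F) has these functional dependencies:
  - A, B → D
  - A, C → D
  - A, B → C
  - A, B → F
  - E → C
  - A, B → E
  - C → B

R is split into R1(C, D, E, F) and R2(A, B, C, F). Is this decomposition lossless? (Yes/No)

No

Common attributes: {C, F}; their closure is {B, C, F}.
R1 ⊄ {B, C, F} and R2 ⊄ {B, C, F}, so the split is lossy.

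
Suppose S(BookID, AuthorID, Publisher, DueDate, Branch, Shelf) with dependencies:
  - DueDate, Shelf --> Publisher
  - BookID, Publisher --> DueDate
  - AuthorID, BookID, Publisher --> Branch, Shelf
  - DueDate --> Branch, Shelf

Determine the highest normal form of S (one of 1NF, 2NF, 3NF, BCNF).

Candidate keys: {AuthorID, BookID, DueDate}, {AuthorID, BookID, Publisher}. Prime attributes: {AuthorID, BookID, DueDate, Publisher}.
DueDate, Shelf --> Publisher: {DueDate, Shelf}⁺ = {Branch, DueDate, Publisher, Shelf}, which is not all of the attributes, so the left side is not a superkey — BCNF is violated.
DueDate --> Branch, Shelf has non-prime {Branch, Shelf} on the right and a non-superkey on the left, so 3NF fails.
The proper key subset {DueDate} of {AuthorID, BookID, DueDate} determines non-prime {Branch, Shelf}, so the relation is not even in 2NF.

1NF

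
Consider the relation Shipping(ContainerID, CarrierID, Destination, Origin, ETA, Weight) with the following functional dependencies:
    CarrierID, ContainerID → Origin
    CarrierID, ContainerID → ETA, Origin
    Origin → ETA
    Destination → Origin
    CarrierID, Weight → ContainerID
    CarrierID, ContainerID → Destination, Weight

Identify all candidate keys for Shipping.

{CarrierID} never appears on the right of any FD, so every key must include it.
Closure of {CarrierID, ContainerID} is {CarrierID, ContainerID, Destination, ETA, Origin, Weight}, the whole schema; {CarrierID, ContainerID} is a candidate key.
Closure of {CarrierID, Weight} is {CarrierID, ContainerID, Destination, ETA, Origin, Weight}, the whole schema; {CarrierID, Weight} is a candidate key.
These are minimal and exhaustive — every other superkey contains one of them.

{CarrierID, ContainerID}, {CarrierID, Weight}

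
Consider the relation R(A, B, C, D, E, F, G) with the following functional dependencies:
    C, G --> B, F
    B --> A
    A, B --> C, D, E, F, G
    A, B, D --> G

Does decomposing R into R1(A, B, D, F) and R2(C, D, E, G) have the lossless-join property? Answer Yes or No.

No

Common attributes: {D}; their closure is {D}.
R1 ⊄ {D} and R2 ⊄ {D}, so the split is lossy.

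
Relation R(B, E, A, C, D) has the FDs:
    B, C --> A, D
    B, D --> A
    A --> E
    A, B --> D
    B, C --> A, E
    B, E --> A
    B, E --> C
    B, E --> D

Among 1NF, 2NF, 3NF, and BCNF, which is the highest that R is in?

Candidate keys: {A, B}, {B, C}, {B, D}, {B, E}. Prime attributes: {A, B, C, D, E}.
A --> E breaks BCNF: {A}⁺ = {A, E}, so {A} is not a superkey.
Since {E} ⊆ prime attributes and every other non-superkey FD also has a prime right side, the schema is in 3NF.

3NF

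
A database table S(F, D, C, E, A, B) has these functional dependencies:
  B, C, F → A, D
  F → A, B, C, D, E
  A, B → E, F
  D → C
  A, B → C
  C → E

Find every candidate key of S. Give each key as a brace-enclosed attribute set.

{F} is a candidate key since {F}⁺ = {A, B, C, D, E, F} covers every attribute.
{A, B} is a candidate key since {A, B}⁺ = {A, B, C, D, E, F} covers every attribute.
Any other superkey properly contains one of these, so there are no further candidate keys.

{A, B}, {F}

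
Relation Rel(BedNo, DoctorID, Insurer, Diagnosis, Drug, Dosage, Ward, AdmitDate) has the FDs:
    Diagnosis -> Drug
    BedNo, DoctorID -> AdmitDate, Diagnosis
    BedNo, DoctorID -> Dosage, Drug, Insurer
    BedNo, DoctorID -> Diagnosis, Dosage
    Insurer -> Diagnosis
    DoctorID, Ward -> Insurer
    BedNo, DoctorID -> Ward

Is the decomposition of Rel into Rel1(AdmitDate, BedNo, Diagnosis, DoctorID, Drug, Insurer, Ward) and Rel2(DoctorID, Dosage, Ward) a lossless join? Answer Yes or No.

Common attributes: {DoctorID, Ward}; their closure is {Diagnosis, DoctorID, Drug, Insurer, Ward}.
The closure covers neither Rel1 nor Rel2 entirely; the join is not lossless.

No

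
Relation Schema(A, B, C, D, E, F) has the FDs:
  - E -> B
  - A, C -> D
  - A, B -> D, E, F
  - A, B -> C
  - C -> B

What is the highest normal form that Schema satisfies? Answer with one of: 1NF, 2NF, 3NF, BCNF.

Candidate keys: {A, B}, {A, C}, {A, E}. Prime attributes: {A, B, C, E}.
E -> B: {E}⁺ = {B, E}, which is not all of the attributes, so the left side is not a superkey — BCNF is violated.
Since {B} ⊆ prime attributes and every other non-superkey FD also has a prime right side, the schema is in 3NF.

3NF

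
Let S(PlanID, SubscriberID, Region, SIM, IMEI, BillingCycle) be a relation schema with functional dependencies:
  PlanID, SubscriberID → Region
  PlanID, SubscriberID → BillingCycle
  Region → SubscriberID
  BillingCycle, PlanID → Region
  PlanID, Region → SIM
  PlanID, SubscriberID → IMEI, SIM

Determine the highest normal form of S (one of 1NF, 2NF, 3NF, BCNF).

Candidate keys: {BillingCycle, PlanID}, {PlanID, Region}, {PlanID, SubscriberID}. Prime attributes: {BillingCycle, PlanID, Region, SubscriberID}.
Region → SubscriberID breaks BCNF: {Region}⁺ = {Region, SubscriberID}, so {Region} is not a superkey.
Its right-hand attributes {SubscriberID} are all prime, as are those of every other non-superkey FD — the relation is in 3NF.

3NF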